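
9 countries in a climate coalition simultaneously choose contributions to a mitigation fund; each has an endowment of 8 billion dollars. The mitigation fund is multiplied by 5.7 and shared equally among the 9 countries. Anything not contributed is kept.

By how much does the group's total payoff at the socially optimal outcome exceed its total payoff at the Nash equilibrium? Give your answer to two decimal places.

Each contributed unit returns 5.7/9 = 0.6333 to its contributor — below 1 — so contributing 0 is dominant for every player. At the Nash equilibrium everyone keeps their 8, and the group total is 9 × 8 = 72.
Each contributed unit returns 5.700 to the group as a whole (0.6333 to each of 9 players), which exceeds 1, so the social optimum is full contribution: group total = 5.700 × 72 = 410.40.
Efficiency loss = 410.40 − 72 = 338.40.

338.40 billion dollars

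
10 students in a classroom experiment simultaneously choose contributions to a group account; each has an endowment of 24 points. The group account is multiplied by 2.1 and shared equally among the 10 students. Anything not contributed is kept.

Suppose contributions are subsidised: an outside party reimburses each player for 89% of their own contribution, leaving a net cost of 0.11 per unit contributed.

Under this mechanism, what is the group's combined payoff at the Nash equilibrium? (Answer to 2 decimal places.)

The effective private return per unit is now (2.1/10) / 0.11 = 1.9091 > 1, so every player's dominant strategy flips to full contribution.
So the Nash equilibrium is full contribution by all 10; the group earns 10 × (24 × 0.89 + 2.1 × 24) = 717.60.

717.60 points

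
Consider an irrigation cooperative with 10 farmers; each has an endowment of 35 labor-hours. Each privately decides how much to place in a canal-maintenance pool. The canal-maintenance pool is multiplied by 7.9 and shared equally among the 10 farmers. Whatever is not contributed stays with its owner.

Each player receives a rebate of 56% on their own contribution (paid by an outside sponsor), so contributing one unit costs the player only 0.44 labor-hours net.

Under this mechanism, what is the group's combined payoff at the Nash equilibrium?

2961.00 labor-hours

Under the mechanism each unit contributed yields (7.9/10) / 0.44 = 1.7955 back to its contributor per unit of net cost, which exceeds 1, making full contribution the dominant choice for everyone.
So the Nash equilibrium is full contribution by all 10; the group earns 10 × (35 × 0.56 + 7.9 × 35) = 2961.00.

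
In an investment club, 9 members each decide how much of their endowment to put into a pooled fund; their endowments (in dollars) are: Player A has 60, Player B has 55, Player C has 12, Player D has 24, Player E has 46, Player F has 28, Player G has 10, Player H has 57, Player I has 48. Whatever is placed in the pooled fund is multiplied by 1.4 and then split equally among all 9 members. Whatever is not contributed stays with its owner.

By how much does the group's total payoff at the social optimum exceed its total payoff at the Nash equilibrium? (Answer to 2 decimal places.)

The private return per contributed unit is 1.4/9 = 0.1556 < 1 for every player regardless of endowment, so the Nash equilibrium is zero contribution and the group total is Σ E_j = 60 + 55 + 12 + 24 + 46 + 28 + 10 + 57 + 48 = 340.
Each contributed unit returns 1.400 to the group, so the social optimum is full contribution by everyone: group total = 1.400 × 340 = 476.00.
Efficiency loss = (1.400 − 1) × 340 = 136.00.

136.00 dollars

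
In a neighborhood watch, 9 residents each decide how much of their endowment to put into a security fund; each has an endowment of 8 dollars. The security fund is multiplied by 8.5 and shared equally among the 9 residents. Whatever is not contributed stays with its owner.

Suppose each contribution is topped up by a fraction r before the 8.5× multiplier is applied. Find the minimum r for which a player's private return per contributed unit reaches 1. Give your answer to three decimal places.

With matching at rate r, one contributed unit becomes (1 + r) in the security fund and returns 8.5 × (1 + r) / 9 to the contributor.
Setting this equal to 1: 1 + r = 9/8.5 = 1.0588.
So the minimum matching rate is r = 1.0588 − 1 = 0.059.

0.059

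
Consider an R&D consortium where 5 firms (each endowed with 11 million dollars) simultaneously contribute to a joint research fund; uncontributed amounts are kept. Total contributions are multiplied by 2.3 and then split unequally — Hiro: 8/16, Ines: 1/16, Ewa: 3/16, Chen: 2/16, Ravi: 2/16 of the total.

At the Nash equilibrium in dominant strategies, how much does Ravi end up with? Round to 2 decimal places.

14.16 million dollars

Player j's private return per contributed unit is 2.3 × (j's share). Contributing is weakly dominant for j when that share is at least 1/2.3 = 0.4348, and contributing 0 is dominant otherwise.
Only Hiro (8/16) clears that bar, contributing 11; the remaining 4 contribute 0. Total contributed: 11.
Ravi keeps 11 and receives 2.3 × 11 × 2/16 = 3.16 from the joint research fund, for a payoff of 14.16.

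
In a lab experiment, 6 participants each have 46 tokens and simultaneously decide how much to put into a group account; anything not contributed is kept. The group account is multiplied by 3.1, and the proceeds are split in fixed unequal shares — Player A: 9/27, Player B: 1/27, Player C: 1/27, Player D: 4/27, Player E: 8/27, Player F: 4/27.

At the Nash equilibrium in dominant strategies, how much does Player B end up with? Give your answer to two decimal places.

51.28 tokens

A player with share s gets back 3.1·s per unit contributed, so full contribution is dominant for anyone with s > 1/3.1 = 0.3226 and zero contribution is dominant for anyone below.
Only Player A (9/27) clears that bar, contributing 46; the remaining 5 contribute 0. Total contributed: 46.
Player B keeps 46 and receives 3.1 × 46 × 1/27 = 5.28 from the group account, for a payoff of 51.28.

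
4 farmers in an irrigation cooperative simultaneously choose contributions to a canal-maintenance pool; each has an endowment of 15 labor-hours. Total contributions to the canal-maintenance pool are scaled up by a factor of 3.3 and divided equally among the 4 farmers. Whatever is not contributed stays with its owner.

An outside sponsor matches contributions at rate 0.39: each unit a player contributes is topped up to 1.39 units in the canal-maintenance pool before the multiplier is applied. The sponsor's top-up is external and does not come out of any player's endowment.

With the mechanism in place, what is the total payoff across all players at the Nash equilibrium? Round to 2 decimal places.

The effective private return per unit is now 3.3 × 1.39 / 4 = 1.1468 > 1, so every player's dominant strategy flips to full contribution.
So the Nash equilibrium is full contribution by all 4; the group earns 3.3 × 1.39 × 60 = 275.22.

275.22 labor-hours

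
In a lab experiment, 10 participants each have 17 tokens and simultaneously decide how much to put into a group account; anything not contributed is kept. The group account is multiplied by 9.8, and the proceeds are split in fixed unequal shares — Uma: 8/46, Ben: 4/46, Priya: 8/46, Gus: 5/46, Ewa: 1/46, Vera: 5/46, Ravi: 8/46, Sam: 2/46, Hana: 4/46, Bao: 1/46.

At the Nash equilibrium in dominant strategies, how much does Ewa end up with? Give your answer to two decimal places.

35.11 tokens

For player j, contributing a unit is worthwhile iff 9.8 × (j's share) ≥ 1, i.e. iff j's share is at least 0.1020.
The shares above 0.1020 belong to Uma, Priya, Gus, Vera and Ravi, contributing 17 each; the remaining 5 contribute 0. Total contributed: 85.
Ewa keeps 17 and receives 9.8 × 85 × 1/46 = 18.11 from the group account, for a payoff of 35.11.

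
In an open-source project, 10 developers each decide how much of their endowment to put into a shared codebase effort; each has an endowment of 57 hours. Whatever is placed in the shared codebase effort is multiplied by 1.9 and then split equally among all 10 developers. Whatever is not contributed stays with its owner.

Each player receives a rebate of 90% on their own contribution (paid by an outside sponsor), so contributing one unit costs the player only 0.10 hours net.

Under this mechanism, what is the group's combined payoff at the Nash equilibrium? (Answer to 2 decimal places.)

1596.00 hours

The effective private return per unit is now (1.9/10) / 0.10 = 1.9000 > 1, so every player's dominant strategy flips to full contribution.
So the Nash equilibrium is full contribution by all 10; the group earns 10 × (57 × 0.90 + 1.9 × 57) = 1596.00.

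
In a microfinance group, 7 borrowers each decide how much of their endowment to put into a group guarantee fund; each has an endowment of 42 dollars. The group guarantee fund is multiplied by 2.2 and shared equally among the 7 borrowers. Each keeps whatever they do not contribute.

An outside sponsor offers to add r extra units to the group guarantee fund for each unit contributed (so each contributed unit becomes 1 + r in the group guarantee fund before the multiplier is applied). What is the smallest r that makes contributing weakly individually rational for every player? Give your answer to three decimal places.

With matching at rate r, one contributed unit becomes (1 + r) in the group guarantee fund and returns 2.2 × (1 + r) / 7 to the contributor.
Setting this equal to 1: 1 + r = 7/2.2 = 3.1818.
So the minimum matching rate is r = 3.1818 − 1 = 2.182.

2.182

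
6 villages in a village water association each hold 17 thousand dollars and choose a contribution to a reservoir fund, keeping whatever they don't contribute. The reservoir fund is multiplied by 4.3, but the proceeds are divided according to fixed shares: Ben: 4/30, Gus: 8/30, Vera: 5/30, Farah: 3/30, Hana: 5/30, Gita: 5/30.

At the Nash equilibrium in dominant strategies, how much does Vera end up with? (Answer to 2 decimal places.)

A player with share s gets back 4.3·s per unit contributed, so full contribution is dominant for anyone with s > 1/4.3 = 0.2326 and zero contribution is dominant for anyone below.
Only Gus (8/30) clears that bar, contributing 17; the remaining 5 contribute 0. Total contributed: 17.
Vera keeps 17 and receives 4.3 × 17 × 5/30 = 12.18 from the reservoir fund, for a payoff of 29.18.

29.18 thousand dollars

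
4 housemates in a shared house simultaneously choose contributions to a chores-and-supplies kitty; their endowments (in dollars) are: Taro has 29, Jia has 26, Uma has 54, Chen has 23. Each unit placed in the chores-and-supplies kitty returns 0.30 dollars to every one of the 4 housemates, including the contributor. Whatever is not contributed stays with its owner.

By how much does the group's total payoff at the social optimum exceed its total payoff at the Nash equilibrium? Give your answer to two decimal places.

The private return per contributed unit is 0.30 < 1 for everyone, so the Nash equilibrium is zero contribution and the group total is Σ E_j = 29 + 26 + 54 + 23 = 132.
Each contributed unit returns 1.200 to the group, so the social optimum is full contribution by everyone: group total = 1.200 × 132 = 158.40.
Efficiency loss = (1.200 − 1) × 132 = 26.40.

26.40 dollars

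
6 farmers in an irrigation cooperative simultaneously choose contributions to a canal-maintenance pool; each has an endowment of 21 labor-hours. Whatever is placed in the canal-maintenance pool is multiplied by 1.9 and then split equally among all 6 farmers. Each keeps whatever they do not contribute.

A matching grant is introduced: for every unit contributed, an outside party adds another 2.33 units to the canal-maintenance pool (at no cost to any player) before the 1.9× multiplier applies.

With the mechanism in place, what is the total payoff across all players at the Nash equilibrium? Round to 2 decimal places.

Under the mechanism each unit contributed yields 1.9 × 3.33 / 6 = 1.0545 back to its contributor per unit of net cost, which exceeds 1, making full contribution the dominant choice for everyone.
So the Nash equilibrium is full contribution by all 6; the group earns 1.9 × 3.33 × 126 = 797.20.

797.20 labor-hours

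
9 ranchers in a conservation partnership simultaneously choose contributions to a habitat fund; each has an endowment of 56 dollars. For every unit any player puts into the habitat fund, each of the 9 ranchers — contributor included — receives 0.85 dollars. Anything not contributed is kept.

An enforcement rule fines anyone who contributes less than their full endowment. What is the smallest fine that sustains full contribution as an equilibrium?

Given the others contribute fully, the best deviation is to contribute 0 (any partial contribution still incurs the fine and gives up units whose private return 0.85 is below 1).
Deviating from 56 to 0 saves 56 dollars but forfeits the deviator's share of the drop in the habitat fund: 0.85 × 56 = 47.60.
So the deviation gain is 56 − 47.60 = 8.40, and the fine must be at least 8.40 dollars to wipe it out.

8.40 dollars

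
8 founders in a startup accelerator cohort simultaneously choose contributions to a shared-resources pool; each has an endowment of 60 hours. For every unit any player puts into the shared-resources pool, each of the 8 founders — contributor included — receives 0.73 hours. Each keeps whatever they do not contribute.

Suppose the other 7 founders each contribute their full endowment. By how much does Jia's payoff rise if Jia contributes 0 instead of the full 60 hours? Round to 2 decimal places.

16.20 hours

Switching from a contribution of 60 to 0 lets Jia keep an extra 60 hours, but lowers the shared-resources pool by 60, which costs Jia their own share of that drop: 0.73 × 60 = 43.80.
Net gain = 60 − 43.80 = 16.20. The private return per contributed unit (0.73) is below 1, so free-riding is indeed the best response regardless of what the others do.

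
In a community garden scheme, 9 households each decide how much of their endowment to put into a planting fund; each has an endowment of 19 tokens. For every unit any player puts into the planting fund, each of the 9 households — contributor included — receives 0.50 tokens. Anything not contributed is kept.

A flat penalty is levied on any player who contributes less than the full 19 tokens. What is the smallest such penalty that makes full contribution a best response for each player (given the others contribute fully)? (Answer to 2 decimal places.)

Given the others contribute fully, the best deviation is to contribute 0 (any partial contribution still incurs the fine and gives up units whose private return 0.50 is below 1).
Deviating from 19 to 0 saves 19 tokens but forfeits the deviator's share of the drop in the planting fund: 0.50 × 19 = 9.50.
So the deviation gain is 19 − 9.50 = 9.50, and the fine must be at least 9.50 tokens to wipe it out.

9.50 tokens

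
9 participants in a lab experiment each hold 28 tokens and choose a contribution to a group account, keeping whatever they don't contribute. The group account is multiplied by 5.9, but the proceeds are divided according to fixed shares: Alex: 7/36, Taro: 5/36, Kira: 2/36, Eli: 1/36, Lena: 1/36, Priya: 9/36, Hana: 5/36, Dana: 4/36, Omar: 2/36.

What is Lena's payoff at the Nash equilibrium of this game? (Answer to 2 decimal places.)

37.18 tokens

For player j, contributing a unit is worthwhile iff 5.9 × (j's share) ≥ 1, i.e. iff j's share is at least 0.1695.
Alex and Priya are above the threshold, contributing 28 each; the remaining 7 contribute 0. Total contributed: 56.
Lena keeps 28 and receives 5.9 × 56 × 1/36 = 9.18 from the group account, for a payoff of 37.18.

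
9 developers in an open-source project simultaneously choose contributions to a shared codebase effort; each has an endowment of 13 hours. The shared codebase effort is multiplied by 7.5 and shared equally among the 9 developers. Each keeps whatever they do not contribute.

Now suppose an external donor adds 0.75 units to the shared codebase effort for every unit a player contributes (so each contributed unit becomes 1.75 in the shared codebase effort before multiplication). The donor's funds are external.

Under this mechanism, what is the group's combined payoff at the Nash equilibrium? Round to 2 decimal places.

1535.63 hours

With the mechanism, a contributed unit returns 7.5 × 1.75 / 9 = 1.4583 per unit of net cost to the contributor — now above 1 — so contributing fully is weakly dominant for every player.
So the Nash equilibrium is full contribution by all 9; the group earns 7.5 × 1.75 × 117 = 1535.63.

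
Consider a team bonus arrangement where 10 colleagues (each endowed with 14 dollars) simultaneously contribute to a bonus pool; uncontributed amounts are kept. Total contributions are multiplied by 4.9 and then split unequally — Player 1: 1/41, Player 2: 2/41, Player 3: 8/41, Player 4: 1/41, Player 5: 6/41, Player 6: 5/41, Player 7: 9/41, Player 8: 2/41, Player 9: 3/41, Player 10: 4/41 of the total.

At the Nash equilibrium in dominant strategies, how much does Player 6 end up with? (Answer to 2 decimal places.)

A player with share s gets back 4.9·s per unit contributed, so full contribution is dominant for anyone with s > 1/4.9 = 0.2041 and zero contribution is dominant for anyone below.
Only Player 7 (9/41) clears that bar, contributing 14; the remaining 9 contribute 0. Total contributed: 14.
Player 6 keeps 14 and receives 4.9 × 14 × 5/41 = 8.37 from the bonus pool, for a payoff of 22.37.

22.37 dollars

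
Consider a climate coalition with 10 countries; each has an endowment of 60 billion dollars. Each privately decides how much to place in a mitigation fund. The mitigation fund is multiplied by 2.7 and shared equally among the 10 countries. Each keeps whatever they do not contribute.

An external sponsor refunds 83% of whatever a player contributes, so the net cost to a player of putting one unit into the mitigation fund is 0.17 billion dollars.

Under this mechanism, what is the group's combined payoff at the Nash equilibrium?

The effective private return per unit is now (2.7/10) / 0.17 = 1.5882 > 1, so every player's dominant strategy flips to full contribution.
So the Nash equilibrium is full contribution by all 10; the group earns 10 × (60 × 0.83 + 2.7 × 60) = 2118.00.

2118.00 billion dollars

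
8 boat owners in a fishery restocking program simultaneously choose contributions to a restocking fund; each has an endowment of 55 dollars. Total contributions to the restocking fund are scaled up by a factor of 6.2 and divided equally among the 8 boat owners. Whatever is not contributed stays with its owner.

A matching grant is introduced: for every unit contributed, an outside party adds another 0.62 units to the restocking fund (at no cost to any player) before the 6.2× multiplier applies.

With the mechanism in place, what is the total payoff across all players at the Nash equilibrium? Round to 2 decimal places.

Under the mechanism each unit contributed yields 6.2 × 1.62 / 8 = 1.2555 back to its contributor per unit of net cost, which exceeds 1, making full contribution the dominant choice for everyone.
So the Nash equilibrium is full contribution by all 8; the group earns 6.2 × 1.62 × 440 = 4419.36.

4419.36 dollars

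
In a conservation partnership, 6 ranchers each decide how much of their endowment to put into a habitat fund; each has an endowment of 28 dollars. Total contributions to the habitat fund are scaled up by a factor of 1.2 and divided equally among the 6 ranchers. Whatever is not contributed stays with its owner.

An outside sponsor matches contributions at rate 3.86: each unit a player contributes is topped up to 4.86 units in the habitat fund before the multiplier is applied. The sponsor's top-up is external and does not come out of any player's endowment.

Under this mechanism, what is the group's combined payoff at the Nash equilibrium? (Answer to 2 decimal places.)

The effective private return is 1.2 × 4.86 / 6 = 0.9720, which is still under 1, so the mechanism doesn't change anyone's dominant strategy: zero contribution.
Everyone keeps their endowment and the group total is 6 × 28 = 168.

168.00 dollars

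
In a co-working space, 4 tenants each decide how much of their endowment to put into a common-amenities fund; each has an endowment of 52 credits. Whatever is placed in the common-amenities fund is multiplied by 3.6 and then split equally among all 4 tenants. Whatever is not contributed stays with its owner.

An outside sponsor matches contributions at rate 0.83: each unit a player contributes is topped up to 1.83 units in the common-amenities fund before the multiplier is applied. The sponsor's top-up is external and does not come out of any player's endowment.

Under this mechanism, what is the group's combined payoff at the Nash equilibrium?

With the mechanism, a contributed unit returns 3.6 × 1.83 / 4 = 1.6470 per unit of net cost to the contributor — now above 1 — so contributing fully is weakly dominant for every player.
At the Nash equilibrium everyone contributes 52. Group total payoff = 3.6 × 1.83 × 208 = 1370.30.

1370.30 credits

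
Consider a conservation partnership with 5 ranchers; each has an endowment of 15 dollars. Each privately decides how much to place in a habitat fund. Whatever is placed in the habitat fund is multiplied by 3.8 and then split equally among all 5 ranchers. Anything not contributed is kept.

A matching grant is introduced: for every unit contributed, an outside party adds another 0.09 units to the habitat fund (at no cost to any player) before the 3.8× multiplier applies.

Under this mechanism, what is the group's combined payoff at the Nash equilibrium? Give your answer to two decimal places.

The effective private return is 3.8 × 1.09 / 5 = 0.8284, which is still under 1, so the mechanism doesn't change anyone's dominant strategy: zero contribution.
Everyone keeps their endowment and the group total is 5 × 15 = 75.

75.00 dollars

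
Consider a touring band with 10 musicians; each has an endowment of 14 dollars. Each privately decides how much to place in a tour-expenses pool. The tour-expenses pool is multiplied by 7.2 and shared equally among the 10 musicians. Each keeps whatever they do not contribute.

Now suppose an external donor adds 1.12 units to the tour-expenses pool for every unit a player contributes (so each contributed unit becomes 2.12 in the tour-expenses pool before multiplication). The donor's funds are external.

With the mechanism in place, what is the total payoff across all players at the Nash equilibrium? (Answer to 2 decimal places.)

2136.96 dollars

Under the mechanism each unit contributed yields 7.2 × 2.12 / 10 = 1.5264 back to its contributor per unit of net cost, which exceeds 1, making full contribution the dominant choice for everyone.
At the Nash equilibrium everyone contributes 14. Group total payoff = 7.2 × 2.12 × 140 = 2136.96.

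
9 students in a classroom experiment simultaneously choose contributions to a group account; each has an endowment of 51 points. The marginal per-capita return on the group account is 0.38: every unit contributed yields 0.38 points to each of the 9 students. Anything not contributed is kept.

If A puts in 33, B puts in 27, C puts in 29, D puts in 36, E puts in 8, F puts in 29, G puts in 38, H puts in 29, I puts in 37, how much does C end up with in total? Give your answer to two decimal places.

Total contributed: 33 + 27 + 29 + 36 + 8 + 29 + 38 + 29 + 37 = 266.
Each receives 0.38 × 266 = 101.08 from the group account.
C keeps 51 − 29 = 22, so C's payoff is 22 + 101.08 = 123.08.

123.08 points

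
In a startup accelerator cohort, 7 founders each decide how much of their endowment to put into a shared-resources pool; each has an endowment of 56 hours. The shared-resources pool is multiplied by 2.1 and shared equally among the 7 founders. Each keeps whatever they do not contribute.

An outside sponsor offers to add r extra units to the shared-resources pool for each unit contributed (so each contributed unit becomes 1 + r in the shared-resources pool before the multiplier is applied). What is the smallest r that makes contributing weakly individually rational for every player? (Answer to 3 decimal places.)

With matching at rate r, one contributed unit becomes (1 + r) in the shared-resources pool and returns 2.1 × (1 + r) / 7 to the contributor.
Setting this equal to 1: 1 + r = 7/2.1 = 3.3333.
So the minimum matching rate is r = 3.3333 − 1 = 2.333.

2.333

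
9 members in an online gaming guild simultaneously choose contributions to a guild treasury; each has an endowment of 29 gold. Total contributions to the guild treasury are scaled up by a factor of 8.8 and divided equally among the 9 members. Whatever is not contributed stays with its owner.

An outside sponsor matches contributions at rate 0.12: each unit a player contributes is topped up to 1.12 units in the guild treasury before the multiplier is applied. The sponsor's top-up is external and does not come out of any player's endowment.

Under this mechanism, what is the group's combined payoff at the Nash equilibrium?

2572.42 gold

The effective private return per unit is now 8.8 × 1.12 / 9 = 1.0951 > 1, so every player's dominant strategy flips to full contribution.
At the Nash equilibrium everyone contributes 29. Group total payoff = 8.8 × 1.12 × 261 = 2572.42.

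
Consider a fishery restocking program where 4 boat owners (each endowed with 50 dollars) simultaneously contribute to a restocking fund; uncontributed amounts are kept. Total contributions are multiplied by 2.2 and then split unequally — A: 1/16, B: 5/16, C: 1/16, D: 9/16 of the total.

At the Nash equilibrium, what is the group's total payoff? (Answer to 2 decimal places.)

Player j's private return per contributed unit is 2.2 × (j's share). Contributing is weakly dominant for j when that share is at least 1/2.2 = 0.4545, and contributing 0 is dominant otherwise.
The only share above 0.4545 is D's 9/16, contributing 50; the remaining 3 contribute 0. Total contributed: 50.
The restocking fund pays out 2.2 × 50 = 110.00 in total (split across the unequal shares, but the aggregate is all that matters for the group sum).
The 3 free-riders keep 50 each, adding 150. Group total = 150 + 110.00 = 260.00.

260.00 dollars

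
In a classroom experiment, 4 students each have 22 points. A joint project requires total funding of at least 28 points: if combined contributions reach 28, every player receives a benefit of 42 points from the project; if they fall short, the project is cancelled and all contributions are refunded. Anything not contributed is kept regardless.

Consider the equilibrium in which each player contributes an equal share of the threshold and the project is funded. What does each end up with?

Equal share of the threshold: 28/4 = 7.
At this profile no one gains by cutting their contribution: any cut drops the total below 28, the project is cancelled, contributions are refunded, and the deviator ends with 22, which is less than 22 − 7 + 42 = 57. Contributing more than 7 just wastes the excess. So contributing exactly 7 is a best response.
Each player's payoff: 22 − 7 + 42 = 57.

57 points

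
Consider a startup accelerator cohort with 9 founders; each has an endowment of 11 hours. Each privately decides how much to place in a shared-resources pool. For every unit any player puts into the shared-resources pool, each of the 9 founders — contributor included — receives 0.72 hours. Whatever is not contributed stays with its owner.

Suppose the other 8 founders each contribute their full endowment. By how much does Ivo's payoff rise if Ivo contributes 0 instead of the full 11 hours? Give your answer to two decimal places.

Switching from a contribution of 11 to 0 lets Ivo keep an extra 11 hours, but lowers the shared-resources pool by 11, which costs Ivo their own share of that drop: 0.72 × 11 = 7.92.
Net gain = 11 − 7.92 = 3.08. The private return per contributed unit (0.72) is below 1, so free-riding is indeed the best response regardless of what the others do.

3.08 hours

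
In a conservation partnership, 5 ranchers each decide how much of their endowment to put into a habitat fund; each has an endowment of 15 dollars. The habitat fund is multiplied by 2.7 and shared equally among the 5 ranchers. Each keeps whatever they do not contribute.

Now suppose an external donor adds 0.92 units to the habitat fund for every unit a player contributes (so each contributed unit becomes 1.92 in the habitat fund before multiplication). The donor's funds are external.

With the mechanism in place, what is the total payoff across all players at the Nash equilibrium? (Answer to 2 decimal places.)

Under the mechanism each unit contributed yields 2.7 × 1.92 / 5 = 1.0368 back to its contributor per unit of net cost, which exceeds 1, making full contribution the dominant choice for everyone.
At the Nash equilibrium everyone contributes 15. Group total payoff = 2.7 × 1.92 × 75 = 388.80.

388.80 dollars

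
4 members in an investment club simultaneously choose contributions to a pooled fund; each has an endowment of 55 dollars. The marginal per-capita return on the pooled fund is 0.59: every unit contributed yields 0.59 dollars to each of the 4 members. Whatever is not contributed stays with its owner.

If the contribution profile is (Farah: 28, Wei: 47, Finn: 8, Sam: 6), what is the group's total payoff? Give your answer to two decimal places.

Total contributed: 28 + 47 + 8 + 6 = 89; total kept: 4 × 55 − 89 = 131.
The pooled fund pays out 0.59 × 4 × 89 = 210.04 in aggregate.
Group total = 131 + 210.04 = 341.04.

341.04 dollars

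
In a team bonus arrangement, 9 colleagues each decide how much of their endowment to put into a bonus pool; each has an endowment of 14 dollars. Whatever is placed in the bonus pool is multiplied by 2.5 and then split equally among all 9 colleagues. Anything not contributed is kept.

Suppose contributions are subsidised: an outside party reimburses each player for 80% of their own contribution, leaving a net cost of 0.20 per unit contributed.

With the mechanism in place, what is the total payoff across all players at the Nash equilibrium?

Under the mechanism each unit contributed yields (2.5/9) / 0.20 = 1.3889 back to its contributor per unit of net cost, which exceeds 1, making full contribution the dominant choice for everyone.
So the Nash equilibrium is full contribution by all 9; the group earns 9 × (14 × 0.80 + 2.5 × 14) = 415.80.

415.80 dollars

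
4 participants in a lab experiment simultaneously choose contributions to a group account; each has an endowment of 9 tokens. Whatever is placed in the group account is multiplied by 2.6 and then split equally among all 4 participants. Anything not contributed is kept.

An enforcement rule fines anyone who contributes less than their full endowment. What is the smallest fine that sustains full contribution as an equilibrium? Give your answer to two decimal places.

3.15 tokens

Given the others contribute fully, the best deviation is to contribute 0 (any partial contribution still incurs the fine and gives up units whose private return 0.6500 is below 1).
Deviating from 9 to 0 saves 9 tokens but forfeits the deviator's share of the drop in the group account: 2.6/4 × 9 = 5.85.
So the deviation gain is 9 − 5.85 = 3.15, and the fine must be at least 3.15 tokens to wipe it out.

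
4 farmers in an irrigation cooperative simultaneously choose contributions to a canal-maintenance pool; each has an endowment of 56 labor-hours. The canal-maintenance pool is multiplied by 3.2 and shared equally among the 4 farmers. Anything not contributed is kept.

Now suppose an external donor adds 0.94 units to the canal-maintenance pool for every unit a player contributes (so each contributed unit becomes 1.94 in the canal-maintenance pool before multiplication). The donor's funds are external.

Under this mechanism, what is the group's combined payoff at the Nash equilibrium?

1390.59 labor-hours

The effective private return per unit is now 3.2 × 1.94 / 4 = 1.5520 > 1, so every player's dominant strategy flips to full contribution.
At the Nash equilibrium everyone contributes 56. Group total payoff = 3.2 × 1.94 × 224 = 1390.59.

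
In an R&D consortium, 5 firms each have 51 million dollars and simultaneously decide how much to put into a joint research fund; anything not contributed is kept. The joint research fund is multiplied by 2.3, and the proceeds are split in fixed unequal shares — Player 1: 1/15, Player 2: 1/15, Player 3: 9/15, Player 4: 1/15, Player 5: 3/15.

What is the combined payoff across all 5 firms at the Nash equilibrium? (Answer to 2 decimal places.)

321.30 million dollars

A player with share s gets back 2.3·s per unit contributed, so full contribution is dominant for anyone with s > 1/2.3 = 0.4348 and zero contribution is dominant for anyone below.
Only Player 3 (9/15) clears that bar, contributing 51; the remaining 4 contribute 0. Total contributed: 51.
The joint research fund pays out 2.3 × 51 = 117.30 in total (split across the unequal shares, but the aggregate is all that matters for the group sum).
The 4 free-riders keep 51 each, adding 204. Group total = 204 + 117.30 = 321.30.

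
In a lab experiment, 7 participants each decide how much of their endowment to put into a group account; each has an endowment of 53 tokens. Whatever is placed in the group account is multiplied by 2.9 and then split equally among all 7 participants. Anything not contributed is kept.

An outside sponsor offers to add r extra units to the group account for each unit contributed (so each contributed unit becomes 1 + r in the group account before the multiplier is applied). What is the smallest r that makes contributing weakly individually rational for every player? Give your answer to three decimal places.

With matching at rate r, one contributed unit becomes (1 + r) in the group account and returns 2.9 × (1 + r) / 7 to the contributor.
Setting this equal to 1: 1 + r = 7/2.9 = 2.4138.
So the minimum matching rate is r = 2.4138 − 1 = 1.414.

1.414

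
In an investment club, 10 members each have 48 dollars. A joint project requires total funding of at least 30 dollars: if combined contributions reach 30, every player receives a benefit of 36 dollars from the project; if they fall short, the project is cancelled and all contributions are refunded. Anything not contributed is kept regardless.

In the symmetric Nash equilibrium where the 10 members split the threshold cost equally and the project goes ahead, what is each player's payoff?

Equal share of the threshold: 30/10 = 3.
At this profile no one gains by cutting their contribution: any cut drops the total below 30, the project is cancelled, contributions are refunded, and the deviator ends with 48, which is less than 48 − 3 + 36 = 81. Contributing more than 3 just wastes the excess. So contributing exactly 3 is a best response.
Each player's payoff: 48 − 3 + 36 = 81.

81 dollars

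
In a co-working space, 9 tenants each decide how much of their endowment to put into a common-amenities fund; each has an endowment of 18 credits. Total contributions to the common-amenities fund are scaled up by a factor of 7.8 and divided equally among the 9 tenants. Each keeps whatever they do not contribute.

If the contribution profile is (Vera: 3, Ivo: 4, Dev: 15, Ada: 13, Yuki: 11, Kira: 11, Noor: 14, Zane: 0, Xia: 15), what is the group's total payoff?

746.80 credits

Total contributed: 3 + 4 + 15 + 13 + 11 + 11 + 14 + 0 + 15 = 86; total kept: 9 × 18 − 86 = 76.
The common-amenities fund pays out 7.8 × 86 = 670.80 in aggregate.
Group total = 76 + 670.80 = 746.80.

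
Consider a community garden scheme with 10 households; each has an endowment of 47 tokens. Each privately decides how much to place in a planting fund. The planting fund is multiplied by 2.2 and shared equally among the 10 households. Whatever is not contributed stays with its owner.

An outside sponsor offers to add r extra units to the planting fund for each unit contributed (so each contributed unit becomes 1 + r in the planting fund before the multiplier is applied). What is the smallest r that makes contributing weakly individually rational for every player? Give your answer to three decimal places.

With matching at rate r, one contributed unit becomes (1 + r) in the planting fund and returns 2.2 × (1 + r) / 10 to the contributor.
Setting this equal to 1: 1 + r = 10/2.2 = 4.5455.
So the minimum matching rate is r = 4.5455 − 1 = 3.545.

3.545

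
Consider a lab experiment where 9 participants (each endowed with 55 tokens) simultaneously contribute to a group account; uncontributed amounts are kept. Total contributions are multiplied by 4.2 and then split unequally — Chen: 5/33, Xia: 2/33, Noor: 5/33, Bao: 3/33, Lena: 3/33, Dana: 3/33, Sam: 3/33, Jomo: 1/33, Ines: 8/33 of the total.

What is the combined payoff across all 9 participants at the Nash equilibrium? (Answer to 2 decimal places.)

Player j's private return per contributed unit is 4.2 × (j's share). Contributing is weakly dominant for j when that share is at least 1/4.2 = 0.2381, and contributing 0 is dominant otherwise.
The only share above 0.2381 is Ines's 8/33, contributing 55; the remaining 8 contribute 0. Total contributed: 55.
The group account pays out 4.2 × 55 = 231.00 in total (split across the unequal shares, but the aggregate is all that matters for the group sum).
The 8 free-riders keep 55 each, adding 440. Group total = 440 + 231.00 = 671.00.

671.00 tokens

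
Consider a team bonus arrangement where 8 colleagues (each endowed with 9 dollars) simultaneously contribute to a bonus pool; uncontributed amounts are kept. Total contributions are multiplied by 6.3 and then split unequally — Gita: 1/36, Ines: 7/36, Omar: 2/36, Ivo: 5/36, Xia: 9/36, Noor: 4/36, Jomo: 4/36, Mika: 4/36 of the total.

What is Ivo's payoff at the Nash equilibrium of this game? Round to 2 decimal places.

24.75 dollars

For player j, contributing a unit is worthwhile iff 6.3 × (j's share) ≥ 1, i.e. iff j's share is at least 0.1587.
The shares above 0.1587 belong to Ines and Xia, contributing 9 each; the remaining 6 contribute 0. Total contributed: 18.
Ivo keeps 9 and receives 6.3 × 18 × 5/36 = 15.75 from the bonus pool, for a payoff of 24.75.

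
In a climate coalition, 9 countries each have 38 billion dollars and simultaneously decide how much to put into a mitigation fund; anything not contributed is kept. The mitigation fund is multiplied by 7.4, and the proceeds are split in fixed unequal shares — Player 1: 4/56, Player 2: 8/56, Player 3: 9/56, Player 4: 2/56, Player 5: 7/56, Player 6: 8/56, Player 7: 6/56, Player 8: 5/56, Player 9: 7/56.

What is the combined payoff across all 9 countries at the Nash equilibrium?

1071.60 billion dollars

For player j, contributing a unit is worthwhile iff 7.4 × (j's share) ≥ 1, i.e. iff j's share is at least 0.1351.
Player 2, Player 3 and Player 6 are above the threshold, contributing 38 each; the remaining 6 contribute 0. Total contributed: 114.
The mitigation fund pays out 7.4 × 114 = 843.60 in total (split across the unequal shares, but the aggregate is all that matters for the group sum).
The 6 free-riders keep 38 each, adding 228. Group total = 228 + 843.60 = 1071.60.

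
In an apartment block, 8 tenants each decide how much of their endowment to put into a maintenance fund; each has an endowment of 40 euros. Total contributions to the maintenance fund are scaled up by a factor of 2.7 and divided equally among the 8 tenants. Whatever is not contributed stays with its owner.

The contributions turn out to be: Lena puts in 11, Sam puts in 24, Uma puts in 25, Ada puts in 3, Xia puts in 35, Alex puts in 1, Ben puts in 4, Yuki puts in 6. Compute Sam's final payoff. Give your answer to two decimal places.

Total contributed: 11 + 24 + 25 + 3 + 35 + 1 + 4 + 6 = 109.
Each receives 2.7 × 109 / 8 = 36.79 from the maintenance fund.
Sam keeps 40 − 24 = 16, so Sam's payoff is 16 + 36.79 = 52.79.

52.79 euros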